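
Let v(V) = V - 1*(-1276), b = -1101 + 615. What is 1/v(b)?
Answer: 1/790 ≈ 0.0012658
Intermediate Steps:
b = -486
v(V) = 1276 + V (v(V) = V + 1276 = 1276 + V)
1/v(b) = 1/(1276 - 486) = 1/790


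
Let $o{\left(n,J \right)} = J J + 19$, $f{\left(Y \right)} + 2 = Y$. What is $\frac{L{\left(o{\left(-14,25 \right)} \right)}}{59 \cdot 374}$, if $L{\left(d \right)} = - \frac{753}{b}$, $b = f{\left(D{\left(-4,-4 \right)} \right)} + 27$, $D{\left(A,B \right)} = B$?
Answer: $- \frac{251}{154462} \approx -0.001625$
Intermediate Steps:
$f{\left(Y \right)} = -2 + Y$
$b = 21$ ($b = \left(-2 - 4\right) + 27 = -6 + 27 = 21$)
$o{\left(n,J \right)} = 19 + J^{2}$ ($o{\left(n,J \right)} = J^{2} + 19 = 19 + J^{2}$)
$L{\left(d \right)} = - \frac{251}{7}$ ($L{\left(d \right)} = - \frac{753}{21} = \left(-753\right) \frac{1}{21} = - \frac{251}{7}$)
$\frac{L{\left(o{\left(-14,25 \right)} \right)}}{59 \cdot 374} = - \frac{251}{7 \cdot 59 \cdot 374} = - \frac{251}{7 \cdot 22066} = \left(- \frac{251}{7}\right) \frac{1}{22066} = - \frac{251}{154462}$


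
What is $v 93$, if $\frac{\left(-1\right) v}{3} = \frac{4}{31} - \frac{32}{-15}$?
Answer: $- \frac{3156}{5} \approx -631.2$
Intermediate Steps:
$v = - \frac{1052}{155}$ ($v = - 3 \left(\frac{4}{31} - \frac{32}{-15}\right) = - 3 \left(4 \cdot \frac{1}{31} - - \frac{32}{15}\right) = - 3 \left(\frac{4}{31} + \frac{32}{15}\right) = \left(-3\right) \frac{1052}{465} = - \frac{1052}{155} \approx -6.7871$)
$v 93 = \left(- \frac{1052}{155}\right) 93 = - \frac{3156}{5}$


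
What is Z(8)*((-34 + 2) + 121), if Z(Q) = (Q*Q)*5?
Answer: 28480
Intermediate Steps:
Z(Q) = 5*Q**2 (Z(Q) = Q**2*5 = 5*Q**2)
Z(8)*((-34 + 2) + 121) = (5*8**2)*((-34 + 2) + 121) = (5*64)*(-32 + 121) = 320*89 = 28480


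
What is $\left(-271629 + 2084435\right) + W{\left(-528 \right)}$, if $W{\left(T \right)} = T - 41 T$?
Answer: $1833926$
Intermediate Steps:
$W{\left(T \right)} = - 40 T$
$\left(-271629 + 2084435\right) + W{\left(-528 \right)} = \left(-271629 + 2084435\right) - -21120 = 1812806 + 21120 = 1833926$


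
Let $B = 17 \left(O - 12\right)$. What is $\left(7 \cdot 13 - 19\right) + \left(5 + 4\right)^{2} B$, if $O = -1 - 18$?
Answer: $-42615$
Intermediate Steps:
$O = -19$ ($O = -1 - 18 = -19$)
$B = -527$ ($B = 17 \left(-19 - 12\right) = 17 \left(-31\right) = -527$)
$\left(7 \cdot 13 - 19\right) + \left(5 + 4\right)^{2} B = \left(7 \cdot 13 - 19\right) + \left(5 + 4\right)^{2} \left(-527\right) = \left(91 - 19\right) + 9^{2} \left(-527\right) = 72 + 81 \left(-527\right) = 72 - 42687 = -42615$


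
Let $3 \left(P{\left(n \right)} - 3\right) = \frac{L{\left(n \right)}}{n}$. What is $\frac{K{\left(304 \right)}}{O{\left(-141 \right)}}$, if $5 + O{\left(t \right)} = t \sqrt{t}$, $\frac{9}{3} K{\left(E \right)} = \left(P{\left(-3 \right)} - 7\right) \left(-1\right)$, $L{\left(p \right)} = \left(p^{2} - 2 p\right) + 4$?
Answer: $- \frac{275}{75687642} + \frac{2585 i \sqrt{141}}{25229214} \approx -3.6334 \cdot 10^{-6} + 0.0012167 i$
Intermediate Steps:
$L{\left(p \right)} = 4 + p^{2} - 2 p$
$P{\left(n \right)} = 3 + \frac{4 + n^{2} - 2 n}{3 n}$ ($P{\left(n \right)} = 3 + \frac{\left(4 + n^{2} - 2 n\right) \frac{1}{n}}{3} = 3 + \frac{\frac{1}{n} \left(4 + n^{2} - 2 n\right)}{3} = 3 + \frac{4 + n^{2} - 2 n}{3 n}$)
$K{\left(E \right)} = \frac{55}{27}$ ($K{\left(E \right)} = \frac{\left(\frac{4 + \left(-3\right)^{2} + 7 \left(-3\right)}{3 \left(-3\right)} - 7\right) \left(-1\right)}{3} = \frac{\left(\frac{1}{3} \left(- \frac{1}{3}\right) \left(4 + 9 - 21\right) - 7\right) \left(-1\right)}{3} = \frac{\left(\frac{1}{3} \left(- \frac{1}{3}\right) \left(-8\right) - 7\right) \left(-1\right)}{3} = \frac{\left(\frac{8}{9} - 7\right) \left(-1\right)}{3} = \frac{\left(- \frac{55}{9}\right) \left(-1\right)}{3} = \frac{1}{3} \cdot \frac{55}{9} = \frac{55}{27}$)
$O{\left(t \right)} = -5 + t^{\frac{3}{2}}$ ($O{\left(t \right)} = -5 + t \sqrt{t} = -5 + t^{\frac{3}{2}}$)
$\frac{K{\left(304 \right)}}{O{\left(-141 \right)}} = \frac{55}{27 \left(-5 + \left(-141\right)^{\frac{3}{2}}\right)} = \frac{55}{27 \left(-5 - 141 i \sqrt{141}\right)}$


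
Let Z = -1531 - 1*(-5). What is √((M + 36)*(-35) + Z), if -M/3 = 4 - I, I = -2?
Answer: 14*I*√11 ≈ 46.433*I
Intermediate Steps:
Z = -1526 (Z = -1531 + 5 = -1526)
M = -18 (M = -3*(4 - 1*(-2)) = -3*(4 + 2) = -3*6 = -18)
√((M + 36)*(-35) + Z) = √((-18 + 36)*(-35) - 1526) = √(18*(-35) - 1526) = √(-630 - 1526) = √(-2156) = 14*I*√11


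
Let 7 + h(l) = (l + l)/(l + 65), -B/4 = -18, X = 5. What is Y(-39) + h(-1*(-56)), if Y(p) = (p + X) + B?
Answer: 3863/121 ≈ 31.926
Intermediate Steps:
B = 72 (B = -4*(-18) = 72)
Y(p) = 77 + p (Y(p) = (p + 5) + 72 = (5 + p) + 72 = 77 + p)
h(l) = -7 + 2*l/(65 + l) (h(l) = -7 + (l + l)/(l + 65) = -7 + (2*l)/(65 + l) = -7 + 2*l/(65 + l))
Y(-39) + h(-1*(-56)) = (77 - 39) + 5*(-91 - (-1)*(-56))/(65 - 1*(-56)) = 38 + 5*(-91 - 1*56)/(65 + 56) = 38 + 5*(-91 - 56)/121 = 38 + 5*(1/121)*(-147) = 38 - 735/121 = 3863/121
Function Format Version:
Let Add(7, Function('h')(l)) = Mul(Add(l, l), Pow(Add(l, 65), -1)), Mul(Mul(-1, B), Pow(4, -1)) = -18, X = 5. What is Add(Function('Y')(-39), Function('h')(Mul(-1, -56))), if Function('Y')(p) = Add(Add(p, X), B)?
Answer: Rational(3863, 121) ≈ 31.926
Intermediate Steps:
B = 72 (B = Mul(-4, -18) = 72)
Function('Y')(p) = Add(77, p) (Function('Y')(p) = Add(Add(p, 5), 72) = Add(Add(5, p), 72) = Add(77, p))
Function('h')(l) = Add(-7, Mul(2, l, Pow(Add(65, l), -1))) (Function('h')(l) = Add(-7, Mul(Add(l, l), Pow(Add(l, 65), -1))) = Add(-7, Mul(Mul(2, l), Pow(Add(65, l), -1))) = Add(-7, Mul(2, l, Pow(Add(65, l), -1))))
Add(Function('Y')(-39), Function('h')(Mul(-1, -56))) = Add(Add(77, -39), Mul(5, Pow(Add(65, Mul(-1, -56)), -1), Add(-91, Mul(-1, Mul(-1, -56))))) = Add(38, Mul(5, Pow(Add(65, 56), -1), Add(-91, Mul(-1, 56)))) = Add(38, Mul(5, Pow(121, -1), Add(-91, -56))) = Add(38, Mul(5, Rational(1, 121), -147)) = Add(38, Rational(-735, 121)) = Rational(3863, 121)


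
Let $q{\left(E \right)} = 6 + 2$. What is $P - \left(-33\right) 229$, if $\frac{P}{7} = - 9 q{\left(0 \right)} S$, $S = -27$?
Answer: $21165$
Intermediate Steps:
$q{\left(E \right)} = 8$
$P = 13608$ ($P = 7 \left(-9\right) 8 \left(-27\right) = 7 \left(\left(-72\right) \left(-27\right)\right) = 7 \cdot 1944 = 13608$)
$P - \left(-33\right) 229 = 13608 - \left(-33\right) 229 = 13608 - -7557 = 13608 + 7557 = 21165$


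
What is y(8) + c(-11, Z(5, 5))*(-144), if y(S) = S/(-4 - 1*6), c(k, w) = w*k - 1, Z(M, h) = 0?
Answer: 716/5 ≈ 143.20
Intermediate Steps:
c(k, w) = -1 + k*w (c(k, w) = k*w - 1 = -1 + k*w)
y(S) = -S/10 (y(S) = S/(-4 - 6) = S/(-10) = S*(-⅒) = -S/10)
y(8) + c(-11, Z(5, 5))*(-144) = -⅒*8 + (-1 - 11*0)*(-144) = -⅘ + (-1 + 0)*(-144) = -⅘ - 1*(-144) = -⅘ + 144 = 716/5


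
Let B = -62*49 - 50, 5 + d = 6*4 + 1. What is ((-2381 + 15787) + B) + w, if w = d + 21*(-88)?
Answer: 8490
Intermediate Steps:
d = 20 (d = -5 + (6*4 + 1) = -5 + (24 + 1) = -5 + 25 = 20)
w = -1828 (w = 20 + 21*(-88) = 20 - 1848 = -1828)
B = -3088 (B = -3038 - 50 = -3088)
((-2381 + 15787) + B) + w = ((-2381 + 15787) - 3088) - 1828 = (13406 - 3088) - 1828 = 10318 - 1828 = 8490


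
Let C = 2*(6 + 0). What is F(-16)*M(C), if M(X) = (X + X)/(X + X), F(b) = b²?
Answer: 256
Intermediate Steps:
C = 12 (C = 2*6 = 12)
M(X) = 1 (M(X) = (2*X)/((2*X)) = (2*X)*(1/(2*X)) = 1)
F(-16)*M(C) = (-16)²*1 = 256*1 = 256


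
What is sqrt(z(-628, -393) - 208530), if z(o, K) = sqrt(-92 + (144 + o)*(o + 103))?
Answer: sqrt(-208530 + 2*sqrt(63502)) ≈ 456.1*I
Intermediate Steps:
z(o, K) = sqrt(-92 + (103 + o)*(144 + o)) (z(o, K) = sqrt(-92 + (144 + o)*(103 + o)) = sqrt(-92 + (103 + o)*(144 + o)))
sqrt(z(-628, -393) - 208530) = sqrt(sqrt(14740 + (-628)**2 + 247*(-628)) - 208530) = sqrt(sqrt(14740 + 394384 - 155116) - 208530) = sqrt(sqrt(254008) - 208530) = sqrt(2*sqrt(63502) - 208530) = sqrt(-208530 + 2*sqrt(63502))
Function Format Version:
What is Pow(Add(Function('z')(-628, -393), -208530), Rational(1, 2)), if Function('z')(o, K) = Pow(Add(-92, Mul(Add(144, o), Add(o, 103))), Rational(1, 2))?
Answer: Pow(Add(-208530, Mul(2, Pow(63502, Rational(1, 2)))), Rational(1, 2)) ≈ Mul(456.10, I)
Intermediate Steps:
Function('z')(o, K) = Pow(Add(-92, Mul(Add(103, o), Add(144, o))), Rational(1, 2)) (Function('z')(o, K) = Pow(Add(-92, Mul(Add(144, o), Add(103, o))), Rational(1, 2)) = Pow(Add(-92, Mul(Add(103, o), Add(144, o))), Rational(1, 2)))
Pow(Add(Function('z')(-628, -393), -208530), Rational(1, 2)) = Pow(Add(Pow(Add(14740, Pow(-628, 2), Mul(247, -628)), Rational(1, 2)), -208530), Rational(1, 2)) = Pow(Add(Pow(Add(14740, 394384, -155116), Rational(1, 2)), -208530), Rational(1, 2)) = Pow(Add(Pow(254008, Rational(1, 2)), -208530), Rational(1, 2)) = Pow(Add(Mul(2, Pow(63502, Rational(1, 2))), -208530), Rational(1, 2)) = Pow(Add(-208530, Mul(2, Pow(63502, Rational(1, 2)))), Rational(1, 2))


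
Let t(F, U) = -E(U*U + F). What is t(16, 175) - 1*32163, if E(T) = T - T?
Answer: -32163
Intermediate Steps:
E(T) = 0
t(F, U) = 0 (t(F, U) = -1*0 = 0)
t(16, 175) - 1*32163 = 0 - 1*32163 = 0 - 32163 = -32163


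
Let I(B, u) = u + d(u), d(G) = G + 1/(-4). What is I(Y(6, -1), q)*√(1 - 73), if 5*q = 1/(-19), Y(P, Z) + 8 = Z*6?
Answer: -309*I*√2/190 ≈ -2.3*I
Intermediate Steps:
d(G) = -¼ + G (d(G) = G - ¼ = -¼ + G)
Y(P, Z) = -8 + 6*Z (Y(P, Z) = -8 + Z*6 = -8 + 6*Z)
q = -1/95 (q = (⅕)/(-19) = (⅕)*(-1/19) = -1/95 ≈ -0.010526)
I(B, u) = -¼ + 2*u (I(B, u) = u + (-¼ + u) = -¼ + 2*u)
I(Y(6, -1), q)*√(1 - 73) = (-¼ + 2*(-1/95))*√(1 - 73) = (-¼ - 2/95)*√(-72) = -309*I*√2/190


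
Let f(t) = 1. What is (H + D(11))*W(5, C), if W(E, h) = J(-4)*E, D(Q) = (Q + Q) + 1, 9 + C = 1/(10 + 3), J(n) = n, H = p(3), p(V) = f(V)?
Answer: -480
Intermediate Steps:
p(V) = 1
H = 1
C = -116/13 (C = -9 + 1/(10 + 3) = -9 + 1/13 = -116/13 ≈ -8.9231)
D(Q) = 1 + 2*Q (D(Q) = 2*Q + 1 = 1 + 2*Q)
W(E, h) = -4*E
(H + D(11))*W(5, C) = (1 + (1 + 2*11))*(-4*5) = (1 + (1 + 22))*(-20) = (1 + 23)*(-20) = 24*(-20) = -480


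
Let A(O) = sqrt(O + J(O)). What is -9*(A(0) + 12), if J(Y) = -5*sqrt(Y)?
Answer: -108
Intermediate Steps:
A(O) = sqrt(O - 5*sqrt(O))
-9*(A(0) + 12) = -9*(sqrt(0 - 5*sqrt(0)) + 12) = -9*(sqrt(0 - 5*0) + 12) = -9*(sqrt(0 + 0) + 12) = -9*(sqrt(0) + 12) = -9*(0 + 12) = -9*12 = -108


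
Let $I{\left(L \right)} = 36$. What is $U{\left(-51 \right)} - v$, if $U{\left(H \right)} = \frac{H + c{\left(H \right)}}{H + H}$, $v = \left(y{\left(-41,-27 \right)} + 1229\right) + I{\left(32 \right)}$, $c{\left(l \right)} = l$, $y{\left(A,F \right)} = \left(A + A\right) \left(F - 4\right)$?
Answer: $-3806$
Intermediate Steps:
$y{\left(A,F \right)} = 2 A \left(-4 + F\right)$
$v = 3807$ ($v = \left(2 \left(-41\right) \left(-4 - 27\right) + 1229\right) + 36 = \left(2 \left(-41\right) \left(-31\right) + 1229\right) + 36 = \left(2542 + 1229\right) + 36 = 3771 + 36 = 3807$)
$U{\left(H \right)} = 1$ ($U{\left(H \right)} = \frac{H + H}{H + H} = \frac{2 H}{2 H} = 2 H \frac{1}{2 H} = 1$)
$U{\left(-51 \right)} - v = 1 - 3807 = -3806$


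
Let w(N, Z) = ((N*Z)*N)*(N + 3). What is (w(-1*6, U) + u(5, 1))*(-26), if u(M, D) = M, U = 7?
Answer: 19526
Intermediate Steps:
w(N, Z) = Z*N²*(3 + N) (w(N, Z) = (Z*N²)*(3 + N) = Z*N²*(3 + N))
(w(-1*6, U) + u(5, 1))*(-26) = (7*(-1*6)²*(3 - 1*6) + 5)*(-26) = (7*(-6)²*(3 - 6) + 5)*(-26) = (7*36*(-3) + 5)*(-26) = (-756 + 5)*(-26) = -751*(-26) = 19526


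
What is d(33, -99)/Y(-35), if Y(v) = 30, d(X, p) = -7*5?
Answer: -7/6 ≈ -1.1667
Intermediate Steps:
d(X, p) = -35
d(33, -99)/Y(-35) = -35/30 = -35*1/30 = -7/6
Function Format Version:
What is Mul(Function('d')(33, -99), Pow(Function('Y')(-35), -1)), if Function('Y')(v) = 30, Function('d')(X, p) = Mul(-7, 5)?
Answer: Rational(-7, 6) ≈ -1.1667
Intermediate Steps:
Function('d')(X, p) = -35
Mul(Function('d')(33, -99), Pow(Function('Y')(-35), -1)) = Mul(-35, Pow(30, -1)) = Mul(-35, Rational(1, 30)) = Rational(-7, 6)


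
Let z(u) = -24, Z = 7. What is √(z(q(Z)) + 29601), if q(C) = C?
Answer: √29577 ≈ 171.98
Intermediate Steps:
√(z(q(Z)) + 29601) = √(-24 + 29601) = √29577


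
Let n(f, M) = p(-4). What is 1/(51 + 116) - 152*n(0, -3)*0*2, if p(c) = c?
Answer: 1/167 ≈ 0.0059880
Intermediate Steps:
n(f, M) = -4
1/(51 + 116) - 152*n(0, -3)*0*2 = 1/(51 + 116) - 152*(-4*0)*2 = 1/167 - 0*2 = 1/167 - 152*0 = 1/167 + 0 = 1/167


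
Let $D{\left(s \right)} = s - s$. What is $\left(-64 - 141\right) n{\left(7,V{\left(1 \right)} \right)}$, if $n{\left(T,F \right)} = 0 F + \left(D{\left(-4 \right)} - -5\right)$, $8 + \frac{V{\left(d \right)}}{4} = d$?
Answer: $-1025$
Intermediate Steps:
$D{\left(s \right)} = 0$
$V{\left(d \right)} = -32 + 4 d$
$n{\left(T,F \right)} = 5$ ($n{\left(T,F \right)} = 0 F + \left(0 - -5\right) = 0 + \left(0 + 5\right) = 0 + 5 = 5$)
$\left(-64 - 141\right) n{\left(7,V{\left(1 \right)} \right)} = \left(-64 - 141\right) 5 = \left(-205\right) 5 = -1025$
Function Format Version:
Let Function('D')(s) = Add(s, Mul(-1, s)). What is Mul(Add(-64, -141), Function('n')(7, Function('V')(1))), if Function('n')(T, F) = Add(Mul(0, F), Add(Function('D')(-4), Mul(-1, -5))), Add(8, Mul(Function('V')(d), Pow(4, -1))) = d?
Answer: -1025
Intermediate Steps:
Function('D')(s) = 0
Function('V')(d) = Add(-32, Mul(4, d))
Function('n')(T, F) = 5 (Function('n')(T, F) = Add(Mul(0, F), Add(0, Mul(-1, -5))) = Add(0, Add(0, 5)) = Add(0, 5) = 5)
Mul(Add(-64, -141), Function('n')(7, Function('V')(1))) = Mul(Add(-64, -141), 5) = Mul(-205, 5) = -1025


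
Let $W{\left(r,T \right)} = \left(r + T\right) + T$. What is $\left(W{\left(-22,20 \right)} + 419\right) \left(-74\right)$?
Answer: $-32338$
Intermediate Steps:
$W{\left(r,T \right)} = r + 2 T$ ($W{\left(r,T \right)} = \left(T + r\right) + T = r + 2 T$)
$\left(W{\left(-22,20 \right)} + 419\right) \left(-74\right) = \left(\left(-22 + 2 \cdot 20\right) + 419\right) \left(-74\right) = \left(\left(-22 + 40\right) + 419\right) \left(-74\right) = \left(18 + 419\right) \left(-74\right) = 437 \left(-74\right) = -32338$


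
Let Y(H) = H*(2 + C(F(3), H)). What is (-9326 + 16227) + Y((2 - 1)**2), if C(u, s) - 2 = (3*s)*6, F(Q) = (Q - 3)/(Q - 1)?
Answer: 6923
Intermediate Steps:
F(Q) = (-3 + Q)/(-1 + Q)
C(u, s) = 2 + 18*s (C(u, s) = 2 + (3*s)*6 = 2 + 18*s)
Y(H) = H*(4 + 18*H) (Y(H) = H*(2 + (2 + 18*H)) = H*(4 + 18*H))
(-9326 + 16227) + Y((2 - 1)**2) = (-9326 + 16227) + 2*(2 - 1)**2*(2 + 9*(2 - 1)**2) = 6901 + 2*1**2*(2 + 9*1**2) = 6901 + 2*1*(2 + 9*1) = 6901 + 2*1*(2 + 9) = 6901 + 2*1*11 = 6901 + 22 = 6923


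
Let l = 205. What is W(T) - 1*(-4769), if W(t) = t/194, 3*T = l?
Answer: 2775763/582 ≈ 4769.4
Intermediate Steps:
T = 205/3 (T = (⅓)*205 = 205/3 ≈ 68.333)
W(t) = t/194 (W(t) = t*(1/194) = t/194)
W(T) - 1*(-4769) = (1/194)*(205/3) - 1*(-4769) = 205/582 + 4769 = 2775763/582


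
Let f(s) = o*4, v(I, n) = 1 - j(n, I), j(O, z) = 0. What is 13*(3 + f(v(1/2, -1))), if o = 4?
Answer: 247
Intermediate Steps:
v(I, n) = 1 (v(I, n) = 1 - 1*0 = 1 + 0 = 1)
f(s) = 16 (f(s) = 4*4 = 16)
13*(3 + f(v(1/2, -1))) = 13*(3 + 16) = 13*19 = 247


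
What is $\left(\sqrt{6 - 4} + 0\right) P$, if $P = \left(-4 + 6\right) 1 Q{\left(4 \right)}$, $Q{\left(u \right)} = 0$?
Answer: $0$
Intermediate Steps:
$P = 0$ ($P = \left(-4 + 6\right) 1 \cdot 0 = 2 \cdot 1 \cdot 0 = 2 \cdot 0 = 0$)
$\left(\sqrt{6 - 4} + 0\right) P = \left(\sqrt{6 - 4} + 0\right) 0 = \left(\sqrt{2} + 0\right) 0 = \sqrt{2} \cdot 0 = 0$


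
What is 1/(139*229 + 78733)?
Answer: 1/110564 ≈ 9.0445e-6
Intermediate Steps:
1/(139*229 + 78733) = 1/(31831 + 78733) = 1/110564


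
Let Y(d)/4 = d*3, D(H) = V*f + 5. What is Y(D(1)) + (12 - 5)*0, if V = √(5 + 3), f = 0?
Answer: 60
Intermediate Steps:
V = 2*√2 (V = √8 = 2*√2 ≈ 2.8284)
D(H) = 5 (D(H) = (2*√2)*0 + 5 = 0 + 5 = 5)
Y(d) = 12*d (Y(d) = 4*(d*3) = 4*(3*d) = 12*d)
Y(D(1)) + (12 - 5)*0 = 12*5 + (12 - 5)*0 = 60 + 7*0 = 60 + 0 = 60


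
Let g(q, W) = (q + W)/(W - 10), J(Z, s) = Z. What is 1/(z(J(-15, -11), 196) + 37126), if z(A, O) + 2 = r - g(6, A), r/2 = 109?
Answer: 25/933541 ≈ 2.6780e-5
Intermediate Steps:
r = 218 (r = 2*109 = 218)
g(q, W) = (W + q)/(-10 + W)
z(A, O) = 216 - (6 + A)/(-10 + A) (z(A, O) = -2 + (218 - (A + 6)/(-10 + A)) = -2 + (218 - (6 + A)/(-10 + A)) = 216 - (6 + A)/(-10 + A))
1/(z(J(-15, -11), 196) + 37126) = 1/((-2166 + 215*(-15))/(-10 - 15) + 37126) = 1/((-2166 - 3225)/(-25) + 37126) = 1/(-1/25*(-5391) + 37126) = 1/(5391/25 + 37126) = 1/(933541/25) = 25/933541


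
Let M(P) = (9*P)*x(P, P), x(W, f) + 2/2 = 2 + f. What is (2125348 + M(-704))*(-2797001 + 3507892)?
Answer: 4677347144396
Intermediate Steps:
x(W, f) = 1 + f (x(W, f) = -1 + (2 + f) = 1 + f)
M(P) = 9*P*(1 + P) (M(P) = (9*P)*(1 + P) = 9*P*(1 + P))
(2125348 + M(-704))*(-2797001 + 3507892) = (2125348 + 9*(-704)*(1 - 704))*(-2797001 + 3507892) = (2125348 + 9*(-704)*(-703))*710891 = (2125348 + 4454208)*710891 = 6579556*710891 = 4677347144396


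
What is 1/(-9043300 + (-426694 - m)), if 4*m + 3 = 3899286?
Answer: -4/41779259 ≈ -9.5741e-8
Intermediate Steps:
m = 3899283/4 (m = -¾ + (¼)*3899286 = -¾ + 1949643/2 = 3899283/4 ≈ 9.7482e+5)
1/(-9043300 + (-426694 - m)) = 1/(-9043300 + (-426694 - 1*3899283/4)) = 1/(-9043300 + (-426694 - 3899283/4)) = 1/(-9043300 - 5606059/4) = 1/(-41779259/4) = -4/41779259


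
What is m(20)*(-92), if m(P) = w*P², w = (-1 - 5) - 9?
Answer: 552000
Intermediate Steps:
w = -15 (w = -6 - 9 = -15)
m(P) = -15*P²
m(20)*(-92) = -15*20²*(-92) = -15*400*(-92) = -6000*(-92) = 552000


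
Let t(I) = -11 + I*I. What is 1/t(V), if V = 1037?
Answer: 1/1075358 ≈ 9.2992e-7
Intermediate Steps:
t(I) = -11 + I²
1/t(V) = 1/(-11 + 1037²) = 1/(-11 + 1075369) = 1/1075358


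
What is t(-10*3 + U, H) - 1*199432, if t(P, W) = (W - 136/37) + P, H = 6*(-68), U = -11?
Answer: -7395733/37 ≈ -1.9988e+5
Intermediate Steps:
H = -408
t(P, W) = -136/37 + P + W (t(P, W) = (W - 136*1/37) + P = (W - 136/37) + P = (-136/37 + W) + P = -136/37 + P + W)
t(-10*3 + U, H) - 1*199432 = (-136/37 + (-10*3 - 11) - 408) - 1*199432 = (-136/37 + (-30 - 11) - 408) - 199432 = (-136/37 - 41 - 408) - 199432 = -16749/37 - 199432 = -7395733/37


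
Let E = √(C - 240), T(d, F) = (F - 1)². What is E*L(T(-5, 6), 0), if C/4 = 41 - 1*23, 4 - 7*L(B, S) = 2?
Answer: 4*I*√42/7 ≈ 3.7033*I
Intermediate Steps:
T(d, F) = (-1 + F)²
L(B, S) = 2/7 (L(B, S) = 4/7 - ⅐*2 = 4/7 - 2/7 = 2/7)
C = 72 (C = 4*(41 - 1*23) = 4*(41 - 23) = 4*18 = 72)
E = 2*I*√42 (E = √(72 - 240) = √(-168) = 2*I*√42 ≈ 12.961*I)
E*L(T(-5, 6), 0) = (2*I*√42)*(2/7) = 4*I*√42/7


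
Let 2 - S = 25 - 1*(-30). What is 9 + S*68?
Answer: -3595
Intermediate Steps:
S = -53 (S = 2 - (25 - 1*(-30)) = 2 - (25 + 30) = 2 - 1*55 = 2 - 55 = -53)
9 + S*68 = 9 - 53*68 = 9 - 3604 = -3595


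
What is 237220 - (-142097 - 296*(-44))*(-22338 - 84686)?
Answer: -13813671532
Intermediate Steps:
237220 - (-142097 - 296*(-44))*(-22338 - 84686) = 237220 - (-142097 + 13024)*(-107024) = 237220 - (-129073)*(-107024) = 237220 - 1*13813908752 = 237220 - 13813908752 = -13813671532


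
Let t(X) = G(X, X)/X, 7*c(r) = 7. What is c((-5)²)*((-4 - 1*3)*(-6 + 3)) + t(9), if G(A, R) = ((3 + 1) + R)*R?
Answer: 34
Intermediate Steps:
c(r) = 1 (c(r) = (⅐)*7 = 1)
G(A, R) = R*(4 + R) (G(A, R) = (4 + R)*R = R*(4 + R))
t(X) = 4 + X (t(X) = (X*(4 + X))/X = 4 + X)
c((-5)²)*((-4 - 1*3)*(-6 + 3)) + t(9) = 1*((-4 - 1*3)*(-6 + 3)) + (4 + 9) = 1*((-4 - 3)*(-3)) + 13 = 1*(-7*(-3)) + 13 = 1*21 + 13 = 21 + 13 = 34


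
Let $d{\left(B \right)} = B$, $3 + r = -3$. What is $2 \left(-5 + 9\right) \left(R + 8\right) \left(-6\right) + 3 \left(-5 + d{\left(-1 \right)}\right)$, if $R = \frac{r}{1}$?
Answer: $-114$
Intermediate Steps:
$r = -6$ ($r = -3 - 3 = -6$)
$R = -6$ ($R = - \frac{6}{1} = \left(-6\right) 1 = -6$)
$2 \left(-5 + 9\right) \left(R + 8\right) \left(-6\right) + 3 \left(-5 + d{\left(-1 \right)}\right) = 2 \left(-5 + 9\right) \left(-6 + 8\right) \left(-6\right) + 3 \left(-5 - 1\right) = 2 \cdot 4 \cdot 2 \left(-6\right) + 3 \left(-6\right) = 2 \cdot 8 \left(-6\right) - 18 = 16 \left(-6\right) - 18 = -96 - 18 = -114$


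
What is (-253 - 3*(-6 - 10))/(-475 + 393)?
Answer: 5/2 ≈ 2.5000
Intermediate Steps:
(-253 - 3*(-6 - 10))/(-475 + 393) = (-253 - 3*(-16))/(-82) = (-253 + 48)*(-1/82) = -205*(-1/82) = 5/2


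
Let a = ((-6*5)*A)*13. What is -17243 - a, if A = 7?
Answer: -14513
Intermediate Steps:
a = -2730 (a = (-6*5*7)*13 = -30*7*13 = -210*13 = -2730)
-17243 - a = -17243 - 1*(-2730) = -17243 + 2730 = -14513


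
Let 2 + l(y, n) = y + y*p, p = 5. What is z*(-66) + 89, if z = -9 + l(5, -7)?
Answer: -1165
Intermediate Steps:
l(y, n) = -2 + 6*y (l(y, n) = -2 + (y + y*5) = -2 + (y + 5*y) = -2 + 6*y)
z = 19 (z = -9 + (-2 + 6*5) = -9 + (-2 + 30) = -9 + 28 = 19)
z*(-66) + 89 = 19*(-66) + 89 = -1254 + 89 = -1165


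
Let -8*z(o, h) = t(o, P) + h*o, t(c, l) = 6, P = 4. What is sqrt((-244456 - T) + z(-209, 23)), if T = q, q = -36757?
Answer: I*sqrt(3313582)/4 ≈ 455.08*I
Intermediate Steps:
z(o, h) = -3/4 - h*o/8 (z(o, h) = -(6 + h*o)/8 = -3/4 - h*o/8)
T = -36757
sqrt((-244456 - T) + z(-209, 23)) = sqrt((-244456 - 1*(-36757)) + (-3/4 - 1/8*23*(-209))) = sqrt((-244456 + 36757) + (-3/4 + 4807/8)) = sqrt(-207699 + 4801/8) = sqrt(-1656791/8) = I*sqrt(3313582)/4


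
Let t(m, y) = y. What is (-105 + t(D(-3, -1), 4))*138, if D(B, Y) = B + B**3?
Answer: -13938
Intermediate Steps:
(-105 + t(D(-3, -1), 4))*138 = (-105 + 4)*138 = -101*138 = -13938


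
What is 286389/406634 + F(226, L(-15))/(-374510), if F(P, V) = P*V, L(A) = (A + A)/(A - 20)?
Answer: 375118707513/533009747690 ≈ 0.70377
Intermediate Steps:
L(A) = 2*A/(-20 + A) (L(A) = (2*A)/(-20 + A) = 2*A/(-20 + A))
286389/406634 + F(226, L(-15))/(-374510) = 286389/406634 + (226*(2*(-15)/(-20 - 15)))/(-374510) = 286389*(1/406634) + (226*(2*(-15)/(-35)))*(-1/374510) = 286389/406634 + (226*(2*(-15)*(-1/35)))*(-1/374510) = 286389/406634 + (226*(6/7))*(-1/374510) = 286389/406634 + (1356/7)*(-1/374510) = 286389/406634 - 678/1310785 = 375118707513/533009747690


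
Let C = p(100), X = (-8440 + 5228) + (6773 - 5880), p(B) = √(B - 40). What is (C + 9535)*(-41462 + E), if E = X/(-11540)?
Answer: -912440690027/2308 - 478469161*√15/5770 ≈ -3.9566e+8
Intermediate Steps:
p(B) = √(-40 + B)
X = -2319 (X = -3212 + 893 = -2319)
C = 2*√15 (C = √(-40 + 100) = √60 = 2*√15 ≈ 7.7460)
E = 2319/11540 (E = -2319/(-11540) = -2319*(-1/11540) = 2319/11540 ≈ 0.20095)
(C + 9535)*(-41462 + E) = (2*√15 + 9535)*(-41462 + 2319/11540) = (9535 + 2*√15)*(-478469161/11540) = -912440690027/2308 - 478469161*√15/5770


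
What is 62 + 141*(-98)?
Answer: -13756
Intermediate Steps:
62 + 141*(-98) = 62 - 13818 = -13756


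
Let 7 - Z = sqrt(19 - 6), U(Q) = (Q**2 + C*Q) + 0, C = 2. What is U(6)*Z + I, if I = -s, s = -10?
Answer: 346 - 48*sqrt(13) ≈ 172.93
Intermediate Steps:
I = 10 (I = -1*(-10) = 10)
U(Q) = Q**2 + 2*Q (U(Q) = (Q**2 + 2*Q) + 0 = Q**2 + 2*Q)
Z = 7 - sqrt(13) (Z = 7 - sqrt(19 - 6) = 7 - sqrt(13) ≈ 3.3944)
U(6)*Z + I = (6*(2 + 6))*(7 - sqrt(13)) + 10 = (6*8)*(7 - sqrt(13)) + 10 = 48*(7 - sqrt(13)) + 10 = (336 - 48*sqrt(13)) + 10 = 346 - 48*sqrt(13)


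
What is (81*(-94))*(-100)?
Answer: 761400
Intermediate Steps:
(81*(-94))*(-100) = -7614*(-100) = 761400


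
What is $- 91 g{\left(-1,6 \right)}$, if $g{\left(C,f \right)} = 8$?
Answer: $-728$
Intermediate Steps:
$- 91 g{\left(-1,6 \right)} = \left(-91\right) 8 = -728$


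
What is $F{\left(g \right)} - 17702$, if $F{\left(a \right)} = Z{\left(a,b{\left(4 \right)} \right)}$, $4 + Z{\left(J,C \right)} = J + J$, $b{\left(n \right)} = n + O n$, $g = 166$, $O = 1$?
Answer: $-17374$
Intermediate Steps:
$b{\left(n \right)} = 2 n$ ($b{\left(n \right)} = n + 1 n = n + n = 2 n$)
$Z{\left(J,C \right)} = -4 + 2 J$ ($Z{\left(J,C \right)} = -4 + \left(J + J\right) = -4 + 2 J$)
$F{\left(a \right)} = -4 + 2 a$
$F{\left(g \right)} - 17702 = \left(-4 + 2 \cdot 166\right) - 17702 = \left(-4 + 332\right) - 17702 = 328 - 17702 = -17374$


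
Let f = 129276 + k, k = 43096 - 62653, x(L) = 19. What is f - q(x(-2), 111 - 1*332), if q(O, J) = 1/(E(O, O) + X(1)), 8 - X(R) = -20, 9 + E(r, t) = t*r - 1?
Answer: 41583500/379 ≈ 1.0972e+5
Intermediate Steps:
E(r, t) = -10 + r*t (E(r, t) = -9 + (t*r - 1) = -9 + (r*t - 1) = -9 + (-1 + r*t) = -10 + r*t)
X(R) = 28 (X(R) = 8 - 1*(-20) = 8 + 20 = 28)
k = -19557
q(O, J) = 1/(18 + O²) (q(O, J) = 1/((-10 + O*O) + 28) = 1/((-10 + O²) + 28) = 1/(18 + O²))
f = 109719 (f = 129276 - 19557 = 109719)
f - q(x(-2), 111 - 1*332) = 109719 - 1/(18 + 19²) = 109719 - 1/(18 + 361) = 109719 - 1/379 = 41583500/379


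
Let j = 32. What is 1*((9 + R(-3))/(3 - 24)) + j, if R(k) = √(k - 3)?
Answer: 221/7 - I*√6/21 ≈ 31.571 - 0.11664*I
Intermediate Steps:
R(k) = √(-3 + k)
1*((9 + R(-3))/(3 - 24)) + j = 1*((9 + √(-3 - 3))/(3 - 24)) + 32 = 1*((9 + √(-6))/(-21)) + 32 = 1*((9 + I*√6)*(-1/21)) + 32 = 1*(-3/7 - I*√6/21) + 32 = (-3/7 - I*√6/21) + 32 = 221/7 - I*√6/21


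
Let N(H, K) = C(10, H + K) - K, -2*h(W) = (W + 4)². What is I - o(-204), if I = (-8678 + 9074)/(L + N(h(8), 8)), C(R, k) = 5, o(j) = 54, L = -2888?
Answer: -156510/2891 ≈ -54.137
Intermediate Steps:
h(W) = -(4 + W)²/2 (h(W) = -(W + 4)²/2 = -(4 + W)²/2)
N(H, K) = 5 - K
I = -396/2891 (I = (-8678 + 9074)/(-2888 + (5 - 1*8)) = 396/(-2888 + (5 - 8)) = 396/(-2888 - 3) = 396/(-2891) = 396*(-1/2891) = -396/2891 ≈ -0.13698)
I - o(-204) = -396/2891 - 1*54 = -396/2891 - 54 = -156510/2891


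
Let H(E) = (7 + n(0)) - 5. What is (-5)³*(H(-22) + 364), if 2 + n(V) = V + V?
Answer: -45500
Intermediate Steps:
n(V) = -2 + 2*V (n(V) = -2 + (V + V) = -2 + 2*V)
H(E) = 0 (H(E) = (7 + (-2 + 2*0)) - 5 = (7 + (-2 + 0)) - 5 = (7 - 2) - 5 = 5 - 5 = 0)
(-5)³*(H(-22) + 364) = (-5)³*(0 + 364) = -125*364 = -45500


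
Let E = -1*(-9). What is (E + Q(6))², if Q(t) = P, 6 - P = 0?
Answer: 225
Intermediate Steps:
P = 6 (P = 6 - 1*0 = 6 + 0 = 6)
Q(t) = 6
E = 9
(E + Q(6))² = (9 + 6)² = 15² = 225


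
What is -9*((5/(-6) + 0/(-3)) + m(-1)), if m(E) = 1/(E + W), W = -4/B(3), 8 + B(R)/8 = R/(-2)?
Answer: 17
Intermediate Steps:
B(R) = -64 - 4*R (B(R) = -64 + 8*(R/(-2)) = -64 + 8*(R*(-1/2)) = -64 + 8*(-R/2) = -64 - 4*R)
W = 1/19 (W = -4/(-64 - 4*3) = -4/(-64 - 12) = -4/(-76) = -4*(-1/76) = 1/19 ≈ 0.052632)
m(E) = 1/(1/19 + E) (m(E) = 1/(E + 1/19) = 1/(1/19 + E))
-9*((5/(-6) + 0/(-3)) + m(-1)) = -9*((5/(-6) + 0/(-3)) + 19/(1 + 19*(-1))) = -9*((5*(-1/6) + 0*(-1/3)) + 19/(1 - 19)) = -9*((-5/6 + 0) + 19/(-18)) = -9*(-5/6 + 19*(-1/18)) = -9*(-5/6 - 19/18) = -9*(-17/9) = 17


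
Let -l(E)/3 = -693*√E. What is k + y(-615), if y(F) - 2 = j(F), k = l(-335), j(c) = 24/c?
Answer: 402/205 + 2079*I*√335 ≈ 1.961 + 38052.0*I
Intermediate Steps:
l(E) = 2079*√E (l(E) = -(-2079)*√E = 2079*√E)
k = 2079*I*√335 (k = 2079*√(-335) = 2079*(I*√335) = 2079*I*√335 ≈ 38052.0*I)
y(F) = 2 + 24/F
k + y(-615) = 2079*I*√335 + (2 + 24/(-615)) = 2079*I*√335 + (2 + 24*(-1/615)) = 2079*I*√335 + (2 - 8/205) = 2079*I*√335 + 402/205 = 402/205 + 2079*I*√335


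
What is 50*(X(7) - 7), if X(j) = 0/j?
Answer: -350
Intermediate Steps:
X(j) = 0
50*(X(7) - 7) = 50*(0 - 7) = 50*(-7) = -350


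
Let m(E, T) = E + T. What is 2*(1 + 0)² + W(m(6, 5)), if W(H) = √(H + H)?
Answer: 2 + √22 ≈ 6.6904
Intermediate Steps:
W(H) = √2*√H (W(H) = √(2*H) = √2*√H)
2*(1 + 0)² + W(m(6, 5)) = 2*(1 + 0)² + √2*√(6 + 5) = 2*1² + √2*√11 = 2*1 + √22 = 2 + √22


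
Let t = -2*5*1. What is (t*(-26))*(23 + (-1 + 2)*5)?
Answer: 7280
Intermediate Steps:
t = -10 (t = -10*1 = -10)
(t*(-26))*(23 + (-1 + 2)*5) = (-10*(-26))*(23 + (-1 + 2)*5) = 260*(23 + 1*5) = 260*(23 + 5) = 260*28 = 7280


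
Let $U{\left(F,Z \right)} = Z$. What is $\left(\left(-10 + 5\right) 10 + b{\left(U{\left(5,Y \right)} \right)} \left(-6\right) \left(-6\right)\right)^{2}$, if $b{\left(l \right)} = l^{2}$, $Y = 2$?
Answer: $8836$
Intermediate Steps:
$\left(\left(-10 + 5\right) 10 + b{\left(U{\left(5,Y \right)} \right)} \left(-6\right) \left(-6\right)\right)^{2} = \left(\left(-10 + 5\right) 10 + 2^{2} \left(-6\right) \left(-6\right)\right)^{2} = \left(\left(-5\right) 10 + 4 \left(-6\right) \left(-6\right)\right)^{2} = \left(-50 - -144\right)^{2} = \left(-50 + 144\right)^{2} = 94^{2} = 8836$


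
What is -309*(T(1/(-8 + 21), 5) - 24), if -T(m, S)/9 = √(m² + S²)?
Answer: 7416 + 2781*√4226/13 ≈ 21323.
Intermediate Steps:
T(m, S) = -9*√(S² + m²) (T(m, S) = -9*√(m² + S²) = -9*√(S² + m²))
-309*(T(1/(-8 + 21), 5) - 24) = -309*(-9*√(5² + (1/(-8 + 21))²) - 24) = -309*(-9*√(25 + (1/13)²) - 24) = -309*(-9*√(25 + 1/169) - 24) = -309*(-9*√4226/13 - 24) = -309*(-24 - 9*√4226/13) = 7416 + 2781*√4226/13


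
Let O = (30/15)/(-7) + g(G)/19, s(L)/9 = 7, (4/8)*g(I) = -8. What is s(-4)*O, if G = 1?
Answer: -1350/19 ≈ -71.053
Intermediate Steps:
g(I) = -16 (g(I) = 2*(-8) = -16)
s(L) = 63 (s(L) = 9*7 = 63)
O = -150/133 (O = (30/15)/(-7) - 16/19 = (30*(1/15))*(-⅐) - 16*1/19 = 2*(-⅐) - 16/19 = -2/7 - 16/19 = -150/133 ≈ -1.1278)
s(-4)*O = 63*(-150/133) = -1350/19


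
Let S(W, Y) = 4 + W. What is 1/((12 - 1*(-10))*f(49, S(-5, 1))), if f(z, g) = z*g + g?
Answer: -1/1100 ≈ -0.00090909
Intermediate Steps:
f(z, g) = g + g*z (f(z, g) = g*z + g = g + g*z)
1/((12 - 1*(-10))*f(49, S(-5, 1))) = 1/((12 - 1*(-10))*((4 - 5)*(1 + 49))) = 1/((12 + 10)*(-1*50)) = 1/(22*(-50)) = 1/(-1100) = -1/1100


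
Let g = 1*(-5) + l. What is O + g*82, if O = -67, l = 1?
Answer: -395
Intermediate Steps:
g = -4 (g = 1*(-5) + 1 = -5 + 1 = -4)
O + g*82 = -67 - 4*82 = -67 - 328 = -395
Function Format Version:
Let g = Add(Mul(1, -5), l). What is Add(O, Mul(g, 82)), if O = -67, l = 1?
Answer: -395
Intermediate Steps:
g = -4 (g = Add(Mul(1, -5), 1) = Add(-5, 1) = -4)
Add(O, Mul(g, 82)) = Add(-67, Mul(-4, 82)) = Add(-67, -328) = -395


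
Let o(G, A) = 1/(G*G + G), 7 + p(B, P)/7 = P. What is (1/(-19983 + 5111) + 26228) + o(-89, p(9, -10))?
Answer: 4339448838/165451 ≈ 26228.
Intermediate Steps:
p(B, P) = -49 + 7*P
o(G, A) = 1/(G + G²) (o(G, A) = 1/(G² + G) = 1/(G + G²))
(1/(-19983 + 5111) + 26228) + o(-89, p(9, -10)) = (1/(-19983 + 5111) + 26228) + 1/((-89)*(1 - 89)) = (1/(-14872) + 26228) - 1/89/(-88) = (-1/14872 + 26228) - 1/89*(-1/88) = 390062815/14872 + 1/7832 = 4339448838/165451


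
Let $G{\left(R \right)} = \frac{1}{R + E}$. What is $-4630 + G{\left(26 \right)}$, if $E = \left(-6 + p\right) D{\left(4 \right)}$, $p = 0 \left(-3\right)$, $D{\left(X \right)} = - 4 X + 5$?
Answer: $- \frac{425959}{92} \approx -4630.0$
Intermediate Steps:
$D{\left(X \right)} = 5 - 4 X$
$p = 0$
$E = 66$ ($E = \left(-6 + 0\right) \left(5 - 16\right) = - 6 \left(5 - 16\right) = \left(-6\right) \left(-11\right) = 66$)
$G{\left(R \right)} = \frac{1}{66 + R}$ ($G{\left(R \right)} = \frac{1}{R + 66} = \frac{1}{66 + R}$)
$-4630 + G{\left(26 \right)} = -4630 + \frac{1}{66 + 26} = -4630 + \frac{1}{92} = - \frac{425959}{92}$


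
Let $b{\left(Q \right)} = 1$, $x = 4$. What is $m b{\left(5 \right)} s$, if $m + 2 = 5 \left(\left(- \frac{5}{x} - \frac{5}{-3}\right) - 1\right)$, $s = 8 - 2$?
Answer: $- \frac{59}{2} \approx -29.5$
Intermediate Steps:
$s = 6$
$m = - \frac{59}{12}$ ($m = -2 + 5 \left(\left(- \frac{5}{4} - \frac{5}{-3}\right) - 1\right) = -2 + 5 \left(\left(\left(-5\right) \frac{1}{4} - - \frac{5}{3}\right) - 1\right) = -2 + 5 \left(\left(- \frac{5}{4} + \frac{5}{3}\right) - 1\right) = -2 + 5 \left(\frac{5}{12} - 1\right) = -2 + 5 \left(- \frac{7}{12}\right) = -2 - \frac{35}{12} = - \frac{59}{12} \approx -4.9167$)
$m b{\left(5 \right)} s = \left(- \frac{59}{12}\right) 1 \cdot 6 = \left(- \frac{59}{12}\right) 6 = - \frac{59}{2}$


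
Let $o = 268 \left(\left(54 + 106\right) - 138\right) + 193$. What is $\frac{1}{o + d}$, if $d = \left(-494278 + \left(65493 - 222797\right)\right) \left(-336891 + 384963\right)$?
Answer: $- \frac{1}{31322843815} \approx -3.1926 \cdot 10^{-11}$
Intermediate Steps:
$d = -31322849904$ ($d = \left(-494278 + \left(65493 - 222797\right)\right) 48072 = \left(-494278 - 157304\right) 48072 = \left(-651582\right) 48072 = -31322849904$)
$o = 6089$ ($o = 268 \left(160 - 138\right) + 193 = 268 \cdot 22 + 193 = 5896 + 193 = 6089$)
$\frac{1}{o + d} = \frac{1}{6089 - 31322849904} = \frac{1}{-31322843815} = - \frac{1}{31322843815}$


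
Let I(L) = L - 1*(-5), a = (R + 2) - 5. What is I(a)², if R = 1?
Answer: 9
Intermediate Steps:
a = -2 (a = (1 + 2) - 5 = 3 - 5 = -2)
I(L) = 5 + L (I(L) = L + 5 = 5 + L)
I(a)² = (5 - 2)² = 3² = 9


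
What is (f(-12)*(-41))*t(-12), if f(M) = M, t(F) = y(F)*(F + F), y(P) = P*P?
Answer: -1700352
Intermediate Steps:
y(P) = P²
t(F) = 2*F³ (t(F) = F²*(F + F) = F²*(2*F) = 2*F³)
(f(-12)*(-41))*t(-12) = (-12*(-41))*(2*(-12)³) = 492*(2*(-1728)) = 492*(-3456) = -1700352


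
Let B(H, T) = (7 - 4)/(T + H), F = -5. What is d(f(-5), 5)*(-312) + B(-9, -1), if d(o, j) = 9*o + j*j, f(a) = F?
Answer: 62397/10 ≈ 6239.7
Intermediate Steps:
B(H, T) = 3/(H + T)
f(a) = -5
d(o, j) = j² + 9*o (d(o, j) = 9*o + j² = j² + 9*o)
d(f(-5), 5)*(-312) + B(-9, -1) = (5² + 9*(-5))*(-312) + 3/(-9 - 1) = (25 - 45)*(-312) + 3/(-10) = -20*(-312) + 3*(-⅒) = 6240 - 3/10 = 62397/10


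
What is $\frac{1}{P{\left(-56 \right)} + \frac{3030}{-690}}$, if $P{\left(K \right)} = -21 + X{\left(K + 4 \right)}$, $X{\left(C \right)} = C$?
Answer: $- \frac{23}{1780} \approx -0.012921$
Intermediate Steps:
$P{\left(K \right)} = -17 + K$ ($P{\left(K \right)} = -21 + \left(K + 4\right) = -21 + \left(4 + K\right) = -17 + K$)
$\frac{1}{P{\left(-56 \right)} + \frac{3030}{-690}} = \frac{1}{\left(-17 - 56\right) + \frac{3030}{-690}} = \frac{1}{-73 + 3030 \left(- \frac{1}{690}\right)} = \frac{1}{-73 - \frac{101}{23}} = \frac{1}{- \frac{1780}{23}} = - \frac{23}{1780}$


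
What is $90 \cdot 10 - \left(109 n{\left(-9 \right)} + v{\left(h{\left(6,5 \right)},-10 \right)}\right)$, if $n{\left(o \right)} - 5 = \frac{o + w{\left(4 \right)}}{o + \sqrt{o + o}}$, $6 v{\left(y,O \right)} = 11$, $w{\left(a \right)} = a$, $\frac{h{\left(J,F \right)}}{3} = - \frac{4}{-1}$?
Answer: $\frac{20039}{66} - \frac{545 i \sqrt{2}}{33} \approx 303.62 - 23.356 i$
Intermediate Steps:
$h{\left(J,F \right)} = 12$ ($h{\left(J,F \right)} = 3 \left(- \frac{4}{-1}\right) = 3 \left(\left(-4\right) \left(-1\right)\right) = 3 \cdot 4 = 12$)
$v{\left(y,O \right)} = \frac{11}{6}$ ($v{\left(y,O \right)} = \frac{1}{6} \cdot 11 = \frac{11}{6}$)
$n{\left(o \right)} = 5 + \frac{4 + o}{o + \sqrt{2} \sqrt{o}}$ ($n{\left(o \right)} = 5 + \frac{o + 4}{o + \sqrt{o + o}} = 5 + \frac{4 + o}{o + \sqrt{2 o}} = 5 + \frac{4 + o}{o + \sqrt{2} \sqrt{o}}$)
$90 \cdot 10 - \left(109 n{\left(-9 \right)} + v{\left(h{\left(6,5 \right)},-10 \right)}\right) = 90 \cdot 10 - \left(109 \frac{4 + 6 \left(-9\right) + 5 \sqrt{2} \sqrt{-9}}{-9 + \sqrt{2} \sqrt{-9}} + \frac{11}{6}\right) = 900 - \left(109 \frac{4 - 54 + 5 \sqrt{2} \cdot 3 i}{-9 + \sqrt{2} \cdot 3 i} + \frac{11}{6}\right) = 900 - \left(109 \frac{4 - 54 + 15 i \sqrt{2}}{-9 + 3 i \sqrt{2}} + \frac{11}{6}\right) = 900 - \left(109 \frac{-50 + 15 i \sqrt{2}}{-9 + 3 i \sqrt{2}} + \frac{11}{6}\right) = 900 - \left(\frac{109 \left(-50 + 15 i \sqrt{2}\right)}{-9 + 3 i \sqrt{2}} + \frac{11}{6}\right) = 900 - \left(\frac{11}{6} + \frac{109 \left(-50 + 15 i \sqrt{2}\right)}{-9 + 3 i \sqrt{2}}\right) = \frac{5389}{6} - \frac{109 \left(-50 + 15 i \sqrt{2}\right)}{-9 + 3 i \sqrt{2}}$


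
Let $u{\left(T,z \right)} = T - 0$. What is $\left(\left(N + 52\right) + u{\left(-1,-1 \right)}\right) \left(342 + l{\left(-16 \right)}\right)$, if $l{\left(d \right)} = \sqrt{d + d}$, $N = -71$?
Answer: $-6840 - 80 i \sqrt{2} \approx -6840.0 - 113.14 i$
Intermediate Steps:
$u{\left(T,z \right)} = T$ ($u{\left(T,z \right)} = T + 0 = T$)
$l{\left(d \right)} = \sqrt{2} \sqrt{d}$ ($l{\left(d \right)} = \sqrt{2 d} = \sqrt{2} \sqrt{d}$)
$\left(\left(N + 52\right) + u{\left(-1,-1 \right)}\right) \left(342 + l{\left(-16 \right)}\right) = \left(\left(-71 + 52\right) - 1\right) \left(342 + \sqrt{2} \sqrt{-16}\right) = \left(-19 - 1\right) \left(342 + \sqrt{2} \cdot 4 i\right) = - 20 \left(342 + 4 i \sqrt{2}\right) = -6840 - 80 i \sqrt{2}$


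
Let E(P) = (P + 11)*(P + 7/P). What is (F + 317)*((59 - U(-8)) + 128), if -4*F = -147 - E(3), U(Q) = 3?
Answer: 205574/3 ≈ 68525.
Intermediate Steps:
E(P) = (11 + P)*(P + 7/P)
F = 665/12 (F = -(-147 - (7 + 3² + 11*3 + 77/3))/4 = -(-147 - (7 + 9 + 33 + 77*(⅓)))/4 = -(-147 - (7 + 9 + 33 + 77/3))/4 = -(-147 - 1*224/3)/4 = -(-147 - 224/3)/4 = -¼*(-665/3) = 665/12 ≈ 55.417)
(F + 317)*((59 - U(-8)) + 128) = (665/12 + 317)*((59 - 1*3) + 128) = 4469*((59 - 3) + 128)/12 = 4469*(56 + 128)/12 = (4469/12)*184 = 205574/3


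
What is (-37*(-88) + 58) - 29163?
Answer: -25849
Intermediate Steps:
(-37*(-88) + 58) - 29163 = (3256 + 58) - 29163 = 3314 - 29163 = -25849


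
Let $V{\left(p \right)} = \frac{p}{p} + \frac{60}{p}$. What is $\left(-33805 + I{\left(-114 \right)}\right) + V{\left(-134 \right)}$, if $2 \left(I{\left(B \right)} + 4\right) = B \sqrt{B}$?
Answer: $- \frac{2265166}{67} - 57 i \sqrt{114} \approx -33808.0 - 608.59 i$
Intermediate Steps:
$I{\left(B \right)} = -4 + \frac{B^{\frac{3}{2}}}{2}$ ($I{\left(B \right)} = -4 + \frac{B \sqrt{B}}{2} = -4 + \frac{B^{\frac{3}{2}}}{2}$)
$V{\left(p \right)} = 1 + \frac{60}{p}$
$\left(-33805 + I{\left(-114 \right)}\right) + V{\left(-134 \right)} = \left(-33805 - \left(4 - \frac{\left(-114\right)^{\frac{3}{2}}}{2}\right)\right) + \frac{60 - 134}{-134} = \left(-33805 - \left(4 - \frac{\left(-114\right) i \sqrt{114}}{2}\right)\right) - - \frac{37}{67} = \left(-33805 - \left(4 + 57 i \sqrt{114}\right)\right) + \frac{37}{67} = \left(-33809 - 57 i \sqrt{114}\right) + \frac{37}{67} = - \frac{2265166}{67} - 57 i \sqrt{114}$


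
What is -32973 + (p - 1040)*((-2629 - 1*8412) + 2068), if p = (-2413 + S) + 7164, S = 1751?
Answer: -49043499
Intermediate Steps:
p = 6502 (p = (-2413 + 1751) + 7164 = -662 + 7164 = 6502)
-32973 + (p - 1040)*((-2629 - 1*8412) + 2068) = -32973 + (6502 - 1040)*((-2629 - 1*8412) + 2068) = -32973 + 5462*((-2629 - 8412) + 2068) = -32973 + 5462*(-11041 + 2068) = -32973 + 5462*(-8973) = -32973 - 49010526 = -49043499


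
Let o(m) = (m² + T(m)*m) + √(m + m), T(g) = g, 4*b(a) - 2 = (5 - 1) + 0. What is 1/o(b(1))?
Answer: 6/23 - 4*√3/69 ≈ 0.16046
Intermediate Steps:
b(a) = 3/2 (b(a) = ½ + ((5 - 1) + 0)/4 = ½ + (4 + 0)/4 = ½ + (¼)*4 = ½ + 1 = 3/2)
o(m) = 2*m² + √2*√m (o(m) = (m² + m*m) + √(m + m) = (m² + m²) + √(2*m) = 2*m² + √2*√m)
1/o(b(1)) = 1/(2*(3/2)² + √2*√(3/2)) = 1/(2*(9/4) + √2*(√6/2)) = 1/(9/2 + √3)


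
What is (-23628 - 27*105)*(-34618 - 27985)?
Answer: 1656663189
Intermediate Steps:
(-23628 - 27*105)*(-34618 - 27985) = (-23628 - 2835)*(-62603) = -26463*(-62603) = 1656663189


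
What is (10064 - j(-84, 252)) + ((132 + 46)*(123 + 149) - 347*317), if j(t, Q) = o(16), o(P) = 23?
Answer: -51542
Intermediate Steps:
j(t, Q) = 23
(10064 - j(-84, 252)) + ((132 + 46)*(123 + 149) - 347*317) = (10064 - 1*23) + ((132 + 46)*(123 + 149) - 347*317) = (10064 - 23) + (178*272 - 109999) = 10041 + (48416 - 109999) = 10041 - 61583 = -51542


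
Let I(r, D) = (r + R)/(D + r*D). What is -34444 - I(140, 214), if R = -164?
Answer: -173218872/5029 ≈ -34444.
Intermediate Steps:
I(r, D) = (-164 + r)/(D + D*r) (I(r, D) = (r - 164)/(D + r*D) = (-164 + r)/(D + D*r))
-34444 - I(140, 214) = -34444 - (-164 + 140)/(214*(1 + 140)) = -34444 - (-24)/(214*141) = -34444 - 1*(-4/5029) = -34444 + 4/5029 = -173218872/5029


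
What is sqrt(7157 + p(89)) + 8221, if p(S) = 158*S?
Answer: 8221 + sqrt(21219) ≈ 8366.7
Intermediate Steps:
sqrt(7157 + p(89)) + 8221 = sqrt(7157 + 158*89) + 8221 = sqrt(7157 + 14062) + 8221 = sqrt(21219) + 8221 = 8221 + sqrt(21219)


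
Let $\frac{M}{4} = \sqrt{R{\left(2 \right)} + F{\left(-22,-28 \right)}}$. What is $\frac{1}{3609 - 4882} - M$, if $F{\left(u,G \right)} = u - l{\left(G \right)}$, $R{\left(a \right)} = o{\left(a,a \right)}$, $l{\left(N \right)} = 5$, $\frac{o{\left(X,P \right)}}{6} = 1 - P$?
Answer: $- \frac{1}{1273} - 4 i \sqrt{33} \approx -0.00078555 - 22.978 i$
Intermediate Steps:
$o{\left(X,P \right)} = 6 - 6 P$ ($o{\left(X,P \right)} = 6 \left(1 - P\right) = 6 - 6 P$)
$R{\left(a \right)} = 6 - 6 a$
$F{\left(u,G \right)} = -5 + u$ ($F{\left(u,G \right)} = u - 5 = -5 + u$)
$M = 4 i \sqrt{33}$ ($M = 4 \sqrt{\left(6 - 12\right) - 27} = 4 \sqrt{-6 - 27} = 4 \sqrt{-33} = 4 i \sqrt{33} \approx 22.978 i$)
$\frac{1}{3609 - 4882} - M = \frac{1}{3609 - 4882} - 4 i \sqrt{33} = \frac{1}{-1273} - 4 i \sqrt{33} = - \frac{1}{1273} - 4 i \sqrt{33}$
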